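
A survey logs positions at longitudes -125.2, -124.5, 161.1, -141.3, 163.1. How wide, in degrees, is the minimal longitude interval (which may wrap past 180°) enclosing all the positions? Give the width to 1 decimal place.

74.4°

Sort the longitudes: -141.3°, -125.2°, -124.5°, +161.1°, +163.1°.
Eastward gaps between consecutive values (wrapping around): 16.1°, 0.7°, 285.6°, 2.0°, 55.6°.
Largest gap = 285.6° ⇒ minimal covering band is its complement: 360° − 285.6° = 74.4°.
Band runs from +161.1° eastward to -124.5°, crossing the antimeridian.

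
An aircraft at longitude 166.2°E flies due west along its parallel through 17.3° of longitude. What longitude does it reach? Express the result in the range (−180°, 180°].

148.9°E

Start at +166.2°; shift −17.3° → +148.9°.
+148.9° already lies in (−180°, 180°].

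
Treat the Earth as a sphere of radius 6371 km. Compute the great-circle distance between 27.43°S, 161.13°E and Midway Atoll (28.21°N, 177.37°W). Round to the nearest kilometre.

6598 km

Δλ = -177.37 − 161.13 = -338.50°; wrapped into (−180°, 180°]: 21.50°.
Δφ = 28.21 − -27.43 = 55.64°.
a = sin²(Δφ/2) + cos φ₁ · cos φ₂ · sin²(Δλ/2) = 0.245017.
c = 2·atan2(√a, √(1−a)) = 1.03565 rad → d = 6371·c ≈ 6598.13 km.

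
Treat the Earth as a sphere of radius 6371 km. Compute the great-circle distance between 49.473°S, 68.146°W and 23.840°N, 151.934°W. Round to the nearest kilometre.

Δλ = -151.934 − -68.146 = -83.788°.
Δφ = 23.840 − -49.473 = 73.313°.
a = sin²(Δφ/2) + cos φ₁ · cos φ₂ · sin²(Δλ/2) = 0.621453.
c = 2·atan2(√a, √(1−a)) = 1.81616 rad → d = 6371·c ≈ 11570.73 km.

11571 km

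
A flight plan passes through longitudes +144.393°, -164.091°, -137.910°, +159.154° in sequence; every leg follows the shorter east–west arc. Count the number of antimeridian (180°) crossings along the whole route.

Leg 1: +144.393° → -164.091°, shortest Δλ = 51.516° (east) — crosses 180°.
Leg 2: -164.091° → -137.910°, shortest Δλ = 26.181° (east) — does not cross 180°.
Leg 3: -137.910° → +159.154°, shortest Δλ = -62.936° (west) — crosses 180°.
Total crossings: 2.

2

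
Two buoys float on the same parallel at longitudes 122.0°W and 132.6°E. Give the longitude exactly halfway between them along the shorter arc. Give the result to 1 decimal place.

174.7°W

Signed shortest Δλ from -122.0° to +132.6° is -105.4°.
Midpoint longitude = -122.0° + (-105.4°)/2 = -122.0° − 52.7° = -174.7°.
(The naïve average (-122.0 + +132.6)/2 = 5.3° is on the wrong side of the globe.)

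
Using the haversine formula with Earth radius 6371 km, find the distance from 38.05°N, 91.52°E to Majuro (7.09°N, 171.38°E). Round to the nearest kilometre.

8636 km

Δλ = 171.38 − 91.52 = 79.86°.
Δφ = 7.09 − 38.05 = -30.96°.
a = sin²(Δφ/2) + cos φ₁ · cos φ₂ · sin²(Δλ/2) = 0.393174.
c = 2·atan2(√a, √(1−a)) = 1.35548 rad → d = 6371·c ≈ 8635.79 km.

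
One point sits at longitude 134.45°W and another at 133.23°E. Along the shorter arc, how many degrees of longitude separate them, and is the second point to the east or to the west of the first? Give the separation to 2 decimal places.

92.32° west

Raw difference: 133.23 − -134.45 = 267.68°.
Normalise into (−180°, 180°]: 267.68° − 360° = -92.32°.
Negative ⇒ the second point lies to the west; separation 92.32°.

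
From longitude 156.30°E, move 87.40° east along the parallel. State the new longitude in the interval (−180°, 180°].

116.30°W

Start at +156.30°; shift +87.40° → +243.70°.
+243.70° lies outside (−180°, 180°]; subtract 360° → -116.30°.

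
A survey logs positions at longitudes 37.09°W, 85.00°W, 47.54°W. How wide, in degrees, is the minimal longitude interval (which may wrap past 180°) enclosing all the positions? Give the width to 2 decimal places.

47.91°

Sort the longitudes: -85.00°, -47.54°, -37.09°.
Eastward gaps between consecutive values (wrapping around): 37.46°, 10.45°, 312.09°.
Largest gap = 312.09° ⇒ minimal covering band is its complement: 360° − 312.09° = 47.91°.
Band runs from -85.00° eastward to -37.09°.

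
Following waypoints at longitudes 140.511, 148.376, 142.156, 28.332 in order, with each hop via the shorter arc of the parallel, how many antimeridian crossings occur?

Leg 1: +140.511° → +148.376°, shortest Δλ = 7.865° (east) — does not cross 180°.
Leg 2: +148.376° → +142.156°, shortest Δλ = -6.22° (west) — does not cross 180°.
Leg 3: +142.156° → +28.332°, shortest Δλ = -113.824° (west) — does not cross 180°.
Total crossings: 0.

0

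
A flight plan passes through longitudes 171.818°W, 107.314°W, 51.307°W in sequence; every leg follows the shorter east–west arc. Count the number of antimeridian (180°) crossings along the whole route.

0

Leg 1: -171.818° → -107.314°, shortest Δλ = 64.504° (east) — does not cross 180°.
Leg 2: -107.314° → -51.307°, shortest Δλ = 56.007° (east) — does not cross 180°.
Total crossings: 0.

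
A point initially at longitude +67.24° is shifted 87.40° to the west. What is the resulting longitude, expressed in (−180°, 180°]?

Start at +67.24°; shift −87.40° → -20.16°.
-20.16° already lies in (−180°, 180°].

-20.16°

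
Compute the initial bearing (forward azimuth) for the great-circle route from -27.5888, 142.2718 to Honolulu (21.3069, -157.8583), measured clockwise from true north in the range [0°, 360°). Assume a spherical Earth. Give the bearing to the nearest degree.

56°

Δλ = -157.8583 − 142.2718 = -300.1301°; wrapped into (−180°, 180°]: 59.8699°.
θ = atan2( sin Δλ · cos φ₂ , cos φ₁ · sin φ₂ − sin φ₁ · cos φ₂ · cos Δλ )
  = atan2(0.80577, 0.53863) = 56.239° → normalised to [0°, 360°): 56.239°.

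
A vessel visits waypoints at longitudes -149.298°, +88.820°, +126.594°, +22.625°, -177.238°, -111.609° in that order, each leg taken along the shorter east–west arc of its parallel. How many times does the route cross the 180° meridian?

2

Leg 1: -149.298° → +88.820°, shortest Δλ = -121.882° (west) — crosses 180°.
Leg 2: +88.820° → +126.594°, shortest Δλ = 37.774° (east) — does not cross 180°.
Leg 3: +126.594° → +22.625°, shortest Δλ = -103.969° (west) — does not cross 180°.
Leg 4: +22.625° → -177.238°, shortest Δλ = 160.137° (east) — crosses 180°.
Leg 5: -177.238° → -111.609°, shortest Δλ = 65.629° (east) — does not cross 180°.
Total crossings: 2.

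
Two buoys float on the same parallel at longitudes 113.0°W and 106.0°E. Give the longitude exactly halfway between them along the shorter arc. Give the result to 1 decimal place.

176.5°E

Signed shortest Δλ from -113.0° to +106.0° is -141.0°.
Midpoint longitude = -113.0° + (-141.0°)/2 = -113.0° − 70.5° = -183.5°.
Normalise into (−180°, 180°]: +176.5°.
(The naïve average (-113.0 + +106.0)/2 = -3.5° is on the wrong side of the globe.)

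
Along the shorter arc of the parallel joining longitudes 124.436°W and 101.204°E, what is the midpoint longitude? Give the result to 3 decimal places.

168.384°E

Signed shortest Δλ from -124.436° to +101.204° is -134.360°.
Midpoint longitude = -124.436° + (-134.360°)/2 = -124.436° − 67.180° = -191.616°.
Normalise into (−180°, 180°]: +168.384°.
(The naïve average (-124.436 + +101.204)/2 = -11.616° is on the wrong side of the globe.)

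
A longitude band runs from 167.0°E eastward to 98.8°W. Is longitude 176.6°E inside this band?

Yes

Band width going east from +167.0° to -98.8°: ((-98.8 − 167.0) mod 360) = 94.2°.
Offset of +176.6° east of the west edge: ((176.6 − 167.0) mod 360) = 9.6°.
9.6° ≤ 94.2° ⇒ inside.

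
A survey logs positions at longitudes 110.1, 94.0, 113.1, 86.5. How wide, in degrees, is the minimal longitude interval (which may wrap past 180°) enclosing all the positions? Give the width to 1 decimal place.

26.6°

Sort the longitudes: +86.5°, +94.0°, +110.1°, +113.1°.
Eastward gaps between consecutive values (wrapping around): 7.5°, 16.1°, 3.0°, 333.4°.
Largest gap = 333.4° ⇒ minimal covering band is its complement: 360° − 333.4° = 26.6°.
Band runs from +86.5° eastward to +113.1°.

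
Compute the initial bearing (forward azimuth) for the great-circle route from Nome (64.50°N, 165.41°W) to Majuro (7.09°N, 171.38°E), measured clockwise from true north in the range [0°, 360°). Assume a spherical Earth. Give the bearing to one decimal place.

206.9°

Δλ = 171.38 − -165.41 = 336.79°; wrapped into (−180°, 180°]: -23.21°.
θ = atan2( sin Δλ · cos φ₂ , cos φ₁ · sin φ₂ − sin φ₁ · cos φ₂ · cos Δλ )
  = atan2(-0.39109, -0.77006) = -153.075° → normalised to [0°, 360°): 206.925°.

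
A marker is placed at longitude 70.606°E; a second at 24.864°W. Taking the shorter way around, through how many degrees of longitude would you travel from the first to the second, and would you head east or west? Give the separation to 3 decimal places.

95.470° west

Raw difference: -24.864 − 70.606 = -95.47°.
Normalise into (−180°, 180°]: -95.47° stays -95.47°.
Negative ⇒ the second point lies to the west; separation 95.470°.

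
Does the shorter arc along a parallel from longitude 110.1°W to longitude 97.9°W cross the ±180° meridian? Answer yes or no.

Signed shortest Δλ = ((-97.9 − -110.1 + 180) mod 360) − 180 = 12.2°.
Going east by 12.2° from -110.1° reaches -97.9° without touching 180°.

No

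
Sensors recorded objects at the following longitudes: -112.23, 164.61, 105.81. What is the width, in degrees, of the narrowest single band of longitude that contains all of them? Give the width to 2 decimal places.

141.96°

Sort the longitudes: -112.23°, +105.81°, +164.61°.
Eastward gaps between consecutive values (wrapping around): 218.04°, 58.80°, 83.16°.
Largest gap = 218.04° ⇒ minimal covering band is its complement: 360° − 218.04° = 141.96°.
Band runs from +105.81° eastward to -112.23°, crossing the antimeridian.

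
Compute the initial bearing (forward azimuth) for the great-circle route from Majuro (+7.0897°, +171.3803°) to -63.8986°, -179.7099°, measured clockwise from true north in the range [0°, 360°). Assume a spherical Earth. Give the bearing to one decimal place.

175.9°

Δλ = -179.7099 − 171.3803 = -351.0902°; wrapped into (−180°, 180°]: 8.9098°.
θ = atan2( sin Δλ · cos φ₂ , cos φ₁ · sin φ₂ − sin φ₁ · cos φ₂ · cos Δλ )
  = atan2(0.06814, -0.94480) = 175.875° → normalised to [0°, 360°): 175.875°.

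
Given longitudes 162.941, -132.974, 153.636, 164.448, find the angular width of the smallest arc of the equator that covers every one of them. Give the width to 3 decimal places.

Sort the longitudes: -132.974°, +153.636°, +162.941°, +164.448°.
Eastward gaps between consecutive values (wrapping around): 286.610°, 9.305°, 1.507°, 62.578°.
Largest gap = 286.610° ⇒ minimal covering band is its complement: 360° − 286.610° = 73.390°.
Band runs from +153.636° eastward to -132.974°, crossing the antimeridian.

73.390°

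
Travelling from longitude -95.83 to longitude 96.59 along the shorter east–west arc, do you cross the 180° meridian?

Naïve |96.59 − -95.83| = 192.42° > 180°, so the shorter arc goes the other way round — across 180°.
Signed shortest Δλ = ((96.59 − -95.83 + 180) mod 360) − 180 = -167.58°.
Going west by 167.58° from -95.83° passes through 180° before reaching +96.59°.

Yes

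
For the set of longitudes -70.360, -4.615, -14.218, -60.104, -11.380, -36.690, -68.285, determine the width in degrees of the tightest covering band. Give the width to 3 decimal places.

65.745°

Sort the longitudes: -70.360°, -68.285°, -60.104°, -36.690°, -14.218°, -11.380°, -4.615°.
Eastward gaps between consecutive values (wrapping around): 2.075°, 8.181°, 23.414°, 22.472°, 2.838°, 6.765°, 294.255°.
Largest gap = 294.255° ⇒ minimal covering band is its complement: 360° − 294.255° = 65.745°.
Band runs from -70.360° eastward to -4.615°.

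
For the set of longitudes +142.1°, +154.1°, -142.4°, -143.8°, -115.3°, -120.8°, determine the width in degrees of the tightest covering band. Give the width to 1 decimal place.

Sort the longitudes: -143.8°, -142.4°, -120.8°, -115.3°, +142.1°, +154.1°.
Eastward gaps between consecutive values (wrapping around): 1.4°, 21.6°, 5.5°, 257.4°, 12.0°, 62.1°.
Largest gap = 257.4° ⇒ minimal covering band is its complement: 360° − 257.4° = 102.6°.
Band runs from +142.1° eastward to -115.3°, crossing the antimeridian.

102.6°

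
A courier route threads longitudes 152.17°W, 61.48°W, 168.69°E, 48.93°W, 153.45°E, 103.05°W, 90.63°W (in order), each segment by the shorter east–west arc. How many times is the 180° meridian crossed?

4

Leg 1: -152.17° → -61.48°, shortest Δλ = 90.69° (east) — does not cross 180°.
Leg 2: -61.48° → +168.69°, shortest Δλ = -129.83° (west) — crosses 180°.
Leg 3: +168.69° → -48.93°, shortest Δλ = 142.38° (east) — crosses 180°.
Leg 4: -48.93° → +153.45°, shortest Δλ = -157.62° (west) — crosses 180°.
Leg 5: +153.45° → -103.05°, shortest Δλ = 103.5° (east) — crosses 180°.
Leg 6: -103.05° → -90.63°, shortest Δλ = 12.42° (east) — does not cross 180°.
Total crossings: 4.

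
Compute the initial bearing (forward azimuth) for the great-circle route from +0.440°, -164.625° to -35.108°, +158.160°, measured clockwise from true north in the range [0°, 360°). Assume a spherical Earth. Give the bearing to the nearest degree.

220°

Δλ = 158.160 − -164.625 = 322.785°; wrapped into (−180°, 180°]: -37.215°.
θ = atan2( sin Δλ · cos φ₂ , cos φ₁ · sin φ₂ − sin φ₁ · cos φ₂ · cos Δλ )
  = atan2(-0.49477, -0.58011) = -139.539° → normalised to [0°, 360°): 220.461°.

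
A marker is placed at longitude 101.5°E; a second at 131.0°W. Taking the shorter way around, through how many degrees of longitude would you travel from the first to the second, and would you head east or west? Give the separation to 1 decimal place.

Raw difference: -131.0 − 101.5 = -232.5°.
Normalise into (−180°, 180°]: -232.5° + 360° = 127.5°.
Positive ⇒ the second point lies to the east; separation 127.5°.

127.5° east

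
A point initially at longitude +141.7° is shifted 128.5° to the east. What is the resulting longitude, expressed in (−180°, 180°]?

Start at +141.7°; shift +128.5° → +270.2°.
+270.2° lies outside (−180°, 180°]; subtract 360° → -89.8°.

-89.8°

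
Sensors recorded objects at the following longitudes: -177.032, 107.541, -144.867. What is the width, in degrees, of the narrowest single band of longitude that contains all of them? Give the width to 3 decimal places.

107.592°

Sort the longitudes: -177.032°, -144.867°, +107.541°.
Eastward gaps between consecutive values (wrapping around): 32.165°, 252.408°, 75.427°.
Largest gap = 252.408° ⇒ minimal covering band is its complement: 360° − 252.408° = 107.592°.
Band runs from +107.541° eastward to -144.867°, crossing the antimeridian.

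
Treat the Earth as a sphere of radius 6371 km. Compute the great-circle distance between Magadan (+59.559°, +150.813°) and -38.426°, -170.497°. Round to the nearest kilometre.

11460 km

Δλ = -170.497 − 150.813 = -321.310°; wrapped into (−180°, 180°]: 38.690°.
Δφ = -38.426 − 59.559 = -97.985°.
a = sin²(Δφ/2) + cos φ₁ · cos φ₂ · sin²(Δλ/2) = 0.613011.
c = 2·atan2(√a, √(1−a)) = 1.79879 rad → d = 6371·c ≈ 11460.08 km.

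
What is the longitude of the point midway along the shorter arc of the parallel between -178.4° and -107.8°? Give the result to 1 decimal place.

Signed shortest Δλ from -178.4° to -107.8° is +70.6°.
Midpoint longitude = -178.4° + (+70.6°)/2 = -178.4° + 35.3° = -143.1°.

-143.1°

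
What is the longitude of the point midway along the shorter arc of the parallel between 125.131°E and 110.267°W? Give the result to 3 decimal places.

172.568°W

Signed shortest Δλ from +125.131° to -110.267° is +124.602°.
Midpoint longitude = +125.131° + (+124.602°)/2 = +125.131° + 62.301° = +187.432°.
Normalise into (−180°, 180°]: -172.568°.
(The naïve average (+125.131 + -110.267)/2 = 7.432° is on the wrong side of the globe.)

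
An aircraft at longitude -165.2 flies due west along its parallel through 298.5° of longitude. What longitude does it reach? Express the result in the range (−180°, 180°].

Start at -165.2°; shift −298.5° → -463.7°.
-463.7° lies outside (−180°, 180°]; add 360° → -103.7°.

-103.7°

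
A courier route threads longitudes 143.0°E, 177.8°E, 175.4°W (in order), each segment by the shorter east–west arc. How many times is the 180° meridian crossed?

Leg 1: +143.0° → +177.8°, shortest Δλ = 34.8° (east) — does not cross 180°.
Leg 2: +177.8° → -175.4°, shortest Δλ = 6.8° (east) — crosses 180°.
Total crossings: 1.

1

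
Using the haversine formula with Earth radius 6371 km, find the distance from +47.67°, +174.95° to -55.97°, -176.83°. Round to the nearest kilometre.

11550 km

Δλ = -176.83 − 174.95 = -351.78°; wrapped into (−180°, 180°]: 8.22°.
Δφ = -55.97 − 47.67 = -103.64°.
a = sin²(Δφ/2) + cos φ₁ · cos φ₂ · sin²(Δλ/2) = 0.619846.
c = 2·atan2(√a, √(1−a)) = 1.81285 rad → d = 6371·c ≈ 11549.64 km.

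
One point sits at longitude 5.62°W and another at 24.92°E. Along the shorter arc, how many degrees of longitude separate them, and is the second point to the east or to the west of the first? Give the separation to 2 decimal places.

Raw difference: 24.92 − -5.62 = 30.54°.
Normalise into (−180°, 180°]: 30.54° stays 30.54°.
Positive ⇒ the second point lies to the east; separation 30.54°.

30.54° east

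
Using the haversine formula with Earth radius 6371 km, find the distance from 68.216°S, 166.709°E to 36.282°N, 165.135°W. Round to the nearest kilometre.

Δλ = -165.135 − 166.709 = -331.844°; wrapped into (−180°, 180°]: 28.156°.
Δφ = 36.282 − -68.216 = 104.498°.
a = sin²(Δφ/2) + cos φ₁ · cos φ₂ · sin²(Δλ/2) = 0.642873.
c = 2·atan2(√a, √(1−a)) = 1.86058 rad → d = 6371·c ≈ 11853.77 km.

11854 km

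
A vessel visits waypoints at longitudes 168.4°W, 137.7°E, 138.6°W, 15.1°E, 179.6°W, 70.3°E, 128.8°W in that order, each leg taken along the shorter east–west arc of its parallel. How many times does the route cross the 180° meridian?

Leg 1: -168.4° → +137.7°, shortest Δλ = -53.9° (west) — crosses 180°.
Leg 2: +137.7° → -138.6°, shortest Δλ = 83.7° (east) — crosses 180°.
Leg 3: -138.6° → +15.1°, shortest Δλ = 153.7° (east) — does not cross 180°.
Leg 4: +15.1° → -179.6°, shortest Δλ = 165.3° (east) — crosses 180°.
Leg 5: -179.6° → +70.3°, shortest Δλ = -110.1° (west) — crosses 180°.
Leg 6: +70.3° → -128.8°, shortest Δλ = 160.9° (east) — crosses 180°.
Total crossings: 5.

5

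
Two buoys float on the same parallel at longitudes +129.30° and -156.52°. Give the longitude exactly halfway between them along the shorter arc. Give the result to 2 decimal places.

Signed shortest Δλ from +129.30° to -156.52° is +74.18°.
Midpoint longitude = +129.30° + (+74.18°)/2 = +129.30° + 37.09° = +166.39°.
(The naïve average (+129.30 + -156.52)/2 = -13.61° is on the wrong side of the globe.)

+166.39°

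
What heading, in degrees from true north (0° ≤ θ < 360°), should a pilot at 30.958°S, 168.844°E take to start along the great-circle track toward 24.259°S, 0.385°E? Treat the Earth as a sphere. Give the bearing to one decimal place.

Δλ = 0.385 − 168.844 = -168.459°.
θ = atan2( sin Δλ · cos φ₂ , cos φ₁ · sin φ₂ − sin φ₁ · cos φ₂ · cos Δλ )
  = atan2(-0.18240, -0.81184) = -167.337° → normalised to [0°, 360°): 192.663°.

192.7°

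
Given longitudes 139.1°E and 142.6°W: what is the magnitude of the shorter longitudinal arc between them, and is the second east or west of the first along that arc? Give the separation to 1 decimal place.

78.3° east

Raw difference: -142.6 − 139.1 = -281.7°.
Normalise into (−180°, 180°]: -281.7° + 360° = 78.3°.
Positive ⇒ the second point lies to the east; separation 78.3°.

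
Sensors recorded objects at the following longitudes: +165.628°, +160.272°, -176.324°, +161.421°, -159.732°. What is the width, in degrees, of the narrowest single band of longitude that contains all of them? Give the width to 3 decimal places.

39.996°

Sort the longitudes: -176.324°, -159.732°, +160.272°, +161.421°, +165.628°.
Eastward gaps between consecutive values (wrapping around): 16.592°, 320.004°, 1.149°, 4.207°, 18.048°.
Largest gap = 320.004° ⇒ minimal covering band is its complement: 360° − 320.004° = 39.996°.
Band runs from +160.272° eastward to -159.732°, crossing the antimeridian.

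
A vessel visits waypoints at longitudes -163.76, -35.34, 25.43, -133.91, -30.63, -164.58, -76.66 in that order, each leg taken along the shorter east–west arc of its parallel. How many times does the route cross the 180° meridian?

Leg 1: -163.76° → -35.34°, shortest Δλ = 128.42° (east) — does not cross 180°.
Leg 2: -35.34° → +25.43°, shortest Δλ = 60.77° (east) — does not cross 180°.
Leg 3: +25.43° → -133.91°, shortest Δλ = -159.34° (west) — does not cross 180°.
Leg 4: -133.91° → -30.63°, shortest Δλ = 103.28° (east) — does not cross 180°.
Leg 5: -30.63° → -164.58°, shortest Δλ = -133.95° (west) — does not cross 180°.
Leg 6: -164.58° → -76.66°, shortest Δλ = 87.92° (east) — does not cross 180°.
Total crossings: 0.

0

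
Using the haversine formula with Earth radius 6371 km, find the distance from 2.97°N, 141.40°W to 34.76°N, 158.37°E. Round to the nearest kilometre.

Δλ = 158.37 − -141.40 = 299.77°; wrapped into (−180°, 180°]: -60.23°.
Δφ = 34.76 − 2.97 = 31.79°.
a = sin²(Δφ/2) + cos φ₁ · cos φ₂ · sin²(Δλ/2) = 0.281546.
c = 2·atan2(√a, √(1−a)) = 1.11864 rad → d = 6371·c ≈ 7126.85 km.

7127 km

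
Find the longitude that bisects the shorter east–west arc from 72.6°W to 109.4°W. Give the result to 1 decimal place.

91.0°W

Signed shortest Δλ from -72.6° to -109.4° is -36.8°.
Midpoint longitude = -72.6° + (-36.8°)/2 = -72.6° − 18.4° = -91.0°.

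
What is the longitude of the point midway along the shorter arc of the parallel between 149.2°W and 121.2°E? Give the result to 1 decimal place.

166.0°E

Signed shortest Δλ from -149.2° to +121.2° is -89.6°.
Midpoint longitude = -149.2° + (-89.6°)/2 = -149.2° − 44.8° = -194.0°.
Normalise into (−180°, 180°]: +166.0°.
(The naïve average (-149.2 + +121.2)/2 = -14.0° is on the wrong side of the globe.)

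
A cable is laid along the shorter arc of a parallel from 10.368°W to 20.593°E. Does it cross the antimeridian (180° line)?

No

Signed shortest Δλ = ((20.593 − -10.368 + 180) mod 360) − 180 = 30.961°.
Going east by 30.961° from -10.368° reaches +20.593° without touching 180°.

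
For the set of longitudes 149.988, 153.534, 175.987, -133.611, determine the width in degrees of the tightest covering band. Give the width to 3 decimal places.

76.401°

Sort the longitudes: -133.611°, +149.988°, +153.534°, +175.987°.
Eastward gaps between consecutive values (wrapping around): 283.599°, 3.546°, 22.453°, 50.402°.
Largest gap = 283.599° ⇒ minimal covering band is its complement: 360° − 283.599° = 76.401°.
Band runs from +149.988° eastward to -133.611°, crossing the antimeridian.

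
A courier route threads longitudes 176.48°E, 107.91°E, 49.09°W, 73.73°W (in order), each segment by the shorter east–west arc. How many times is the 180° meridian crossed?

Leg 1: +176.48° → +107.91°, shortest Δλ = -68.57° (west) — does not cross 180°.
Leg 2: +107.91° → -49.09°, shortest Δλ = -157.0° (west) — does not cross 180°.
Leg 3: -49.09° → -73.73°, shortest Δλ = -24.64° (west) — does not cross 180°.
Total crossings: 0.

0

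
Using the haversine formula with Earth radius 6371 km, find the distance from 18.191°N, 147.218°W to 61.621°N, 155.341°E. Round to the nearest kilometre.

6541 km

Δλ = 155.341 − -147.218 = 302.559°; wrapped into (−180°, 180°]: -57.441°.
Δφ = 61.621 − 18.191 = 43.430°.
a = sin²(Δφ/2) + cos φ₁ · cos φ₂ · sin²(Δλ/2) = 0.241162.
c = 2·atan2(√a, √(1−a)) = 1.02666 rad → d = 6371·c ≈ 6540.88 km.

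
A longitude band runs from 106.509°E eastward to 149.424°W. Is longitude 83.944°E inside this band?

No

Band width going east from +106.509° to -149.424°: ((-149.424 − 106.509) mod 360) = 104.067°.
Offset of +83.944° east of the west edge: ((83.944 − 106.509) mod 360) = 337.435°.
337.435° > 104.067° ⇒ outside.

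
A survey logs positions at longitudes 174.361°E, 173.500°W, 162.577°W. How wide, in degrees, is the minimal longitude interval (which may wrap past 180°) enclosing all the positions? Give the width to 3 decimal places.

23.062°

Sort the longitudes: -173.500°, -162.577°, +174.361°.
Eastward gaps between consecutive values (wrapping around): 10.923°, 336.938°, 12.139°.
Largest gap = 336.938° ⇒ minimal covering band is its complement: 360° − 336.938° = 23.062°.
Band runs from +174.361° eastward to -162.577°, crossing the antimeridian.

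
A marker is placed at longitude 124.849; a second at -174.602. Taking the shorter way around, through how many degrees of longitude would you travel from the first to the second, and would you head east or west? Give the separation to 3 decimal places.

60.549° east

Raw difference: -174.602 − 124.849 = -299.451°.
Normalise into (−180°, 180°]: -299.451° + 360° = 60.549°.
Positive ⇒ the second point lies to the east; separation 60.549°.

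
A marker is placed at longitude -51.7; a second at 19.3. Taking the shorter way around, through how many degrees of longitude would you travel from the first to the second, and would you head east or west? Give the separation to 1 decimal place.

Raw difference: 19.3 − -51.7 = 71.0°.
Normalise into (−180°, 180°]: 71.0° stays 71.0°.
Positive ⇒ the second point lies to the east; separation 71.0°.

71.0° east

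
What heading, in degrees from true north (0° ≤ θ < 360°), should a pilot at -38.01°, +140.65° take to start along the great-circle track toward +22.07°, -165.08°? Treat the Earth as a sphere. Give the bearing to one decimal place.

Δλ = -165.08 − 140.65 = -305.73°; wrapped into (−180°, 180°]: 54.27°.
θ = atan2( sin Δλ · cos φ₂ , cos φ₁ · sin φ₂ − sin φ₁ · cos φ₂ · cos Δλ )
  = atan2(0.75230, 0.62930) = 50.087° → normalised to [0°, 360°): 50.087°.

50.1°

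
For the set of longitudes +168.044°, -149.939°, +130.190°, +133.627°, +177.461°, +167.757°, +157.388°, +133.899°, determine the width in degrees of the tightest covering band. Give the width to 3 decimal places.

Sort the longitudes: -149.939°, +130.190°, +133.627°, +133.899°, +157.388°, +167.757°, +168.044°, +177.461°.
Eastward gaps between consecutive values (wrapping around): 280.129°, 3.437°, 0.272°, 23.489°, 10.369°, 0.287°, 9.417°, 32.600°.
Largest gap = 280.129° ⇒ minimal covering band is its complement: 360° − 280.129° = 79.871°.
Band runs from +130.190° eastward to -149.939°, crossing the antimeridian.

79.871°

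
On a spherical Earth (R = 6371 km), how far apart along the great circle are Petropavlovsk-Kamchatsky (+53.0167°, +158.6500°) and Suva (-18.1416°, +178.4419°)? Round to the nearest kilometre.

8138 km

Δλ = 178.4419 − 158.6500 = 19.7919°.
Δφ = -18.1416 − 53.0167 = -71.1583°.
a = sin²(Δφ/2) + cos φ₁ · cos φ₂ · sin²(Δλ/2) = 0.355408.
c = 2·atan2(√a, √(1−a)) = 1.27742 rad → d = 6371·c ≈ 8138.45 km.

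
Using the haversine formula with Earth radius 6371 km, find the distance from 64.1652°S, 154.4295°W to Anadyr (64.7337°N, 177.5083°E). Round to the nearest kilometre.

14514 km

Δλ = 177.5083 − -154.4295 = 331.9378°; wrapped into (−180°, 180°]: -28.0622°.
Δφ = 64.7337 − -64.1652 = 128.8989°.
a = sin²(Δφ/2) + cos φ₁ · cos φ₂ · sin²(Δλ/2) = 0.824907.
c = 2·atan2(√a, √(1−a)) = 2.27814 rad → d = 6371·c ≈ 14514.01 km.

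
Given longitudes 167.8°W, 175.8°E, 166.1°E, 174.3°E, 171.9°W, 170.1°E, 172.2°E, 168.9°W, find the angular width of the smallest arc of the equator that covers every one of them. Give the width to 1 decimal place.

Sort the longitudes: -171.9°, -168.9°, -167.8°, +166.1°, +170.1°, +172.2°, +174.3°, +175.8°.
Eastward gaps between consecutive values (wrapping around): 3.0°, 1.1°, 333.9°, 4.0°, 2.1°, 2.1°, 1.5°, 12.3°.
Largest gap = 333.9° ⇒ minimal covering band is its complement: 360° − 333.9° = 26.1°.
Band runs from +166.1° eastward to -167.8°, crossing the antimeridian.

26.1°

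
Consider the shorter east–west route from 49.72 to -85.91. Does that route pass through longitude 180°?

No

Signed shortest Δλ = ((-85.91 − 49.72 + 180) mod 360) − 180 = -135.63°.
Going west by 135.63° from +49.72° reaches -85.91° without touching 180°.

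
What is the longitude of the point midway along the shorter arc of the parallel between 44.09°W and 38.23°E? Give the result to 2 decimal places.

2.93°W

Signed shortest Δλ from -44.09° to +38.23° is +82.32°.
Midpoint longitude = -44.09° + (+82.32°)/2 = -44.09° + 41.16° = -2.93°.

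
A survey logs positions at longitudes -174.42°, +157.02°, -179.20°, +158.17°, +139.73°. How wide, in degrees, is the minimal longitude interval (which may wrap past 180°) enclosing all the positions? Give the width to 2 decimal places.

45.85°

Sort the longitudes: -179.20°, -174.42°, +139.73°, +157.02°, +158.17°.
Eastward gaps between consecutive values (wrapping around): 4.78°, 314.15°, 17.29°, 1.15°, 22.63°.
Largest gap = 314.15° ⇒ minimal covering band is its complement: 360° − 314.15° = 45.85°.
Band runs from +139.73° eastward to -174.42°, crossing the antimeridian.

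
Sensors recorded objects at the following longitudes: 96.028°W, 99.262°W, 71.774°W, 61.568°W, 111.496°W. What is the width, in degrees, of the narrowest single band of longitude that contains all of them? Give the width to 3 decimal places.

49.928°

Sort the longitudes: -111.496°, -99.262°, -96.028°, -71.774°, -61.568°.
Eastward gaps between consecutive values (wrapping around): 12.234°, 3.234°, 24.254°, 10.206°, 310.072°.
Largest gap = 310.072° ⇒ minimal covering band is its complement: 360° − 310.072° = 49.928°.
Band runs from -111.496° eastward to -61.568°.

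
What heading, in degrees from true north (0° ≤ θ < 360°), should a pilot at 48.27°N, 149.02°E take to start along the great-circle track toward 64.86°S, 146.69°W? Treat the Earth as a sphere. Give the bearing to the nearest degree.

Δλ = -146.69 − 149.02 = -295.71°; wrapped into (−180°, 180°]: 64.29°.
θ = atan2( sin Δλ · cos φ₂ , cos φ₁ · sin φ₂ − sin φ₁ · cos φ₂ · cos Δλ )
  = atan2(0.38277, -0.74011) = 152.653° → normalised to [0°, 360°): 152.653°.

153°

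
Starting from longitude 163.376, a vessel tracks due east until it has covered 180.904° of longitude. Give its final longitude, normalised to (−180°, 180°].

Start at +163.376°; shift +180.904° → +344.280°.
+344.280° lies outside (−180°, 180°]; subtract 360° → -15.720°.

-15.720°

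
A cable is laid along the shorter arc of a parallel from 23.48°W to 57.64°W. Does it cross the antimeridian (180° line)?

Signed shortest Δλ = ((-57.64 − -23.48 + 180) mod 360) − 180 = -34.16°.
Going west by 34.16° from -23.48° reaches -57.64° without touching 180°.

No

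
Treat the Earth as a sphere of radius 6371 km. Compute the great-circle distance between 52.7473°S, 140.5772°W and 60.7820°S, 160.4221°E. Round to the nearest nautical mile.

1929 nmi

Δλ = 160.4221 − -140.5772 = 300.9993°; wrapped into (−180°, 180°]: -59.0007°.
Δφ = -60.7820 − -52.7473 = -8.0347°.
a = sin²(Δφ/2) + cos φ₁ · cos φ₂ · sin²(Δλ/2) = 0.076559.
c = 2·atan2(√a, √(1−a)) = 0.56070 rad → d = 6371·c ≈ 3572.23 km ≈ 1928.85 nmi.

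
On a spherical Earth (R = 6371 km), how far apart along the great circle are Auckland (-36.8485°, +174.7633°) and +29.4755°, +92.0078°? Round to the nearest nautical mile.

Δλ = 92.0078 − 174.7633 = -82.7555°.
Δφ = 29.4755 − -36.8485 = 66.3240°.
a = sin²(Δφ/2) + cos φ₁ · cos φ₂ · sin²(Δλ/2) = 0.603617.
c = 2·atan2(√a, √(1−a)) = 1.77954 rad → d = 6371·c ≈ 11337.47 km ≈ 6121.74 nmi.

6122 nmi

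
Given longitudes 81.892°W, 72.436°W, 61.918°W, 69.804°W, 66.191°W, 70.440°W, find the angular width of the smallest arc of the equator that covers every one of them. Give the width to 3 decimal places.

19.974°

Sort the longitudes: -81.892°, -72.436°, -70.440°, -69.804°, -66.191°, -61.918°.
Eastward gaps between consecutive values (wrapping around): 9.456°, 1.996°, 0.636°, 3.613°, 4.273°, 340.026°.
Largest gap = 340.026° ⇒ minimal covering band is its complement: 360° − 340.026° = 19.974°.
Band runs from -81.892° eastward to -61.918°.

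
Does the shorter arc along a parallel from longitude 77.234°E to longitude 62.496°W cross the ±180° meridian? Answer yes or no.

No

Signed shortest Δλ = ((-62.496 − 77.234 + 180) mod 360) − 180 = -139.73°.
Going west by 139.73° from +77.234° reaches -62.496° without touching 180°.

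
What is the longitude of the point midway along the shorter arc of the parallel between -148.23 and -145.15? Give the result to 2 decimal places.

Signed shortest Δλ from -148.23° to -145.15° is +3.08°.
Midpoint longitude = -148.23° + (+3.08°)/2 = -148.23° + 1.54° = -146.69°.

-146.69°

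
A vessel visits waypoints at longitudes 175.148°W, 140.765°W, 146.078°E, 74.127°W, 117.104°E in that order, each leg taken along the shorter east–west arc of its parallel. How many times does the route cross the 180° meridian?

3

Leg 1: -175.148° → -140.765°, shortest Δλ = 34.383° (east) — does not cross 180°.
Leg 2: -140.765° → +146.078°, shortest Δλ = -73.157° (west) — crosses 180°.
Leg 3: +146.078° → -74.127°, shortest Δλ = 139.795° (east) — crosses 180°.
Leg 4: -74.127° → +117.104°, shortest Δλ = -168.769° (west) — crosses 180°.
Total crossings: 3.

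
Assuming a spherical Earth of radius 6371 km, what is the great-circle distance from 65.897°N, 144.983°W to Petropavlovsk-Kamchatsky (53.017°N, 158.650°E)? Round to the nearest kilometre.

Δλ = 158.650 − -144.983 = 303.633°; wrapped into (−180°, 180°]: -56.367°.
Δφ = 53.017 − 65.897 = -12.880°.
a = sin²(Δφ/2) + cos φ₁ · cos φ₂ · sin²(Δλ/2) = 0.067381.
c = 2·atan2(√a, √(1−a)) = 0.52517 rad → d = 6371·c ≈ 3345.87 km.

3346 km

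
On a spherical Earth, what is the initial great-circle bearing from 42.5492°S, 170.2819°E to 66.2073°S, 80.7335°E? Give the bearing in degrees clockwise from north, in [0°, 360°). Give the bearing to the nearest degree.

211°

Δλ = 80.7335 − 170.2819 = -89.5484°.
θ = atan2( sin Δλ · cos φ₂ , cos φ₁ · sin φ₂ − sin φ₁ · cos φ₂ · cos Δλ )
  = atan2(-0.40342, -0.67194) = -149.020° → normalised to [0°, 360°): 210.980°.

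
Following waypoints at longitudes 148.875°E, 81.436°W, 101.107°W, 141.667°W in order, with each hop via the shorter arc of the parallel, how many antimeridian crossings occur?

Leg 1: +148.875° → -81.436°, shortest Δλ = 129.689° (east) — crosses 180°.
Leg 2: -81.436° → -101.107°, shortest Δλ = -19.671° (west) — does not cross 180°.
Leg 3: -101.107° → -141.667°, shortest Δλ = -40.56° (west) — does not cross 180°.
Total crossings: 1.

1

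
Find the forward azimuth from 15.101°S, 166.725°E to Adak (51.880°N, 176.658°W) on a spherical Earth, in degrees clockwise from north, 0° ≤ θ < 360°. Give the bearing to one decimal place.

Δλ = -176.658 − 166.725 = -343.383°; wrapped into (−180°, 180°]: 16.617°.
θ = atan2( sin Δλ · cos φ₂ , cos φ₁ · sin φ₂ − sin φ₁ · cos φ₂ · cos Δλ )
  = atan2(0.17653, 0.91366) = 10.936° → normalised to [0°, 360°): 10.936°.

10.9°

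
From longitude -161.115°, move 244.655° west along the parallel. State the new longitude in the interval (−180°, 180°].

Start at -161.115°; shift −244.655° → -405.770°.
-405.770° lies outside (−180°, 180°]; add 360° → -45.770°.

-45.770°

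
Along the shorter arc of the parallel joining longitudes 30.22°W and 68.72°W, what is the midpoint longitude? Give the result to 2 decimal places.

Signed shortest Δλ from -30.22° to -68.72° is -38.50°.
Midpoint longitude = -30.22° + (-38.50°)/2 = -30.22° − 19.25° = -49.47°.

49.47°W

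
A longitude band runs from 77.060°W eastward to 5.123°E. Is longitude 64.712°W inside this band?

Yes

Band width going east from -77.060° to +5.123°: ((5.123 − -77.060) mod 360) = 82.183°.
Offset of -64.712° east of the west edge: ((-64.712 − -77.060) mod 360) = 12.348°.
12.348° ≤ 82.183° ⇒ inside.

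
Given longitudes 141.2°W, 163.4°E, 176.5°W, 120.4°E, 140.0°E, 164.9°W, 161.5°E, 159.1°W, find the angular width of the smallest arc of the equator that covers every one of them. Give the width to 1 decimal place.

Sort the longitudes: -176.5°, -164.9°, -159.1°, -141.2°, +120.4°, +140.0°, +161.5°, +163.4°.
Eastward gaps between consecutive values (wrapping around): 11.6°, 5.8°, 17.9°, 261.6°, 19.6°, 21.5°, 1.9°, 20.1°.
Largest gap = 261.6° ⇒ minimal covering band is its complement: 360° − 261.6° = 98.4°.
Band runs from +120.4° eastward to -141.2°, crossing the antimeridian.

98.4°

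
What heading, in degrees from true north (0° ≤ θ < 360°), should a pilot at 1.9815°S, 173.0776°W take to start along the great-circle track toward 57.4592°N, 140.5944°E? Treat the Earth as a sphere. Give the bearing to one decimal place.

Δλ = 140.5944 − -173.0776 = 313.6720°; wrapped into (−180°, 180°]: -46.3280°.
θ = atan2( sin Δλ · cos φ₂ , cos φ₁ · sin φ₂ − sin φ₁ · cos φ₂ · cos Δλ )
  = atan2(-0.38907, 0.85535) = -24.459° → normalised to [0°, 360°): 335.541°.

335.5°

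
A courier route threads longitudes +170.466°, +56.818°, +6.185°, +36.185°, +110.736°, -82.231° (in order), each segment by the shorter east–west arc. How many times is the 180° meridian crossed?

1

Leg 1: +170.466° → +56.818°, shortest Δλ = -113.648° (west) — does not cross 180°.
Leg 2: +56.818° → +6.185°, shortest Δλ = -50.633° (west) — does not cross 180°.
Leg 3: +6.185° → +36.185°, shortest Δλ = 30.0° (east) — does not cross 180°.
Leg 4: +36.185° → +110.736°, shortest Δλ = 74.551° (east) — does not cross 180°.
Leg 5: +110.736° → -82.231°, shortest Δλ = 167.033° (east) — crosses 180°.
Total crossings: 1.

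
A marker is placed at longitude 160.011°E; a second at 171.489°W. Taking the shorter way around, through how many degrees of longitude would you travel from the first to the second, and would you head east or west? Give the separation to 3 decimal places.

28.500° east

Raw difference: -171.489 − 160.011 = -331.5°.
Normalise into (−180°, 180°]: -331.5° + 360° = 28.5°.
Positive ⇒ the second point lies to the east; separation 28.500°.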